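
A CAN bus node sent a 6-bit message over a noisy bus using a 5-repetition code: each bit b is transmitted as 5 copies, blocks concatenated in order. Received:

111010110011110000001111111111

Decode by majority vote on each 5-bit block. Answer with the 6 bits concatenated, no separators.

Block 1 (11101): 4 ones → 1
Block 2 (01100): 2 ones → 0
Block 3 (11110): 4 ones → 1
Block 4 (00000): 0 ones → 0
Block 5 (11111): 5 ones → 1
Block 6 (11111): 5 ones → 1

101011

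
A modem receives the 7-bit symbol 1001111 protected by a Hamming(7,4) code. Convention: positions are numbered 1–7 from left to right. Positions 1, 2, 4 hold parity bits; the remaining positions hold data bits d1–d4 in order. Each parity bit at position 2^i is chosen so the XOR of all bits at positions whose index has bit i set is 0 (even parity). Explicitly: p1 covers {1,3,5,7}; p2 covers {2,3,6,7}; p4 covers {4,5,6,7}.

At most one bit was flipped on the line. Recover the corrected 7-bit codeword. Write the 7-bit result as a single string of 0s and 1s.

s1 (pos 1,3,5,7): 1⊕0⊕1⊕1 = 1
s2 (pos 2,3,6,7): 0⊕0⊕1⊕1 = 0
s4 (pos 4,5,6,7): 1⊕1⊕1⊕1 = 0
Syndrome s4…s1 = 001 → error at position 1.
Flip position 1: 1001111 → 0001111

0001111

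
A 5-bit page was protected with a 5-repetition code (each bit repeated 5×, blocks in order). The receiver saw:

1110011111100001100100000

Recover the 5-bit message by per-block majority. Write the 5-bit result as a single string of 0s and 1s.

11010

Block 1 (11100): 3 ones → 1
Block 2 (11111): 5 ones → 1
Block 3 (10000): 1 one → 0
Block 4 (11001): 3 ones → 1
Block 5 (00000): 0 ones → 0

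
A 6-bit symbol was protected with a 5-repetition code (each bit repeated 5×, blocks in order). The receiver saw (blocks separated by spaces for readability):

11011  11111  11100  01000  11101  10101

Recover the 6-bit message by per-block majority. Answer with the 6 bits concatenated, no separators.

111011

Block 1 (11011): 4 ones → 1
Block 2 (11111): 5 ones → 1
Block 3 (11100): 3 ones → 1
Block 4 (01000): 1 one → 0
Block 5 (11101): 4 ones → 1
Block 6 (10101): 3 ones → 1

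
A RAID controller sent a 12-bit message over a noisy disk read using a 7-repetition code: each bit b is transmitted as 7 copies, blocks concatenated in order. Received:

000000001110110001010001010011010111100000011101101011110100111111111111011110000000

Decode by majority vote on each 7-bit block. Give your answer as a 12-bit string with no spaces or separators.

Block 1 (0000000): 0 ones → 0
Block 2 (0111011): 5 ones → 1
Block 3 (0001010): 2 ones → 0
Block 4 (0010100): 2 ones → 0
Block 5 (1101011): 5 ones → 1
Block 6 (1100000): 2 ones → 0
Block 7 (0111011): 5 ones → 1
Block 8 (0101111): 5 ones → 1
Block 9 (0100111): 4 ones → 1
Block 10 (1111111): 7 ones → 1
Block 11 (1101111): 6 ones → 1
Block 12 (0000000): 0 ones → 0

010010111110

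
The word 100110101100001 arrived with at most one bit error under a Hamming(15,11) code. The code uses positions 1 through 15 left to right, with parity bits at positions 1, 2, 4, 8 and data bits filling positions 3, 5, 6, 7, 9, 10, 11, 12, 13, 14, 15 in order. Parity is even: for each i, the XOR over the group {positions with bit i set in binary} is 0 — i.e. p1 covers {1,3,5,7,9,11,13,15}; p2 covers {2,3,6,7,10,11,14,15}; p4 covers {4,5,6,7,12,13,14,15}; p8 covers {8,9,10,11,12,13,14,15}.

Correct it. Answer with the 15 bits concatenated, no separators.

s1 (pos 1,3,5,7,9,11,13,15): 1⊕0⊕1⊕1⊕1⊕0⊕0⊕1 = 1
s2 (pos 2,3,6,7,10,11,14,15): 0⊕0⊕0⊕1⊕1⊕0⊕0⊕1 = 1
s4 (pos 4,5,6,7,12,13,14,15): 1⊕1⊕0⊕1⊕0⊕0⊕0⊕1 = 0
s8 (pos 8,9,10,11,12,13,14,15): 0⊕1⊕1⊕0⊕0⊕0⊕0⊕1 = 1
Syndrome s8…s1 = 1011 → error at position 11.
Flip position 11: 100110101100001 → 100110101110001

100110101110001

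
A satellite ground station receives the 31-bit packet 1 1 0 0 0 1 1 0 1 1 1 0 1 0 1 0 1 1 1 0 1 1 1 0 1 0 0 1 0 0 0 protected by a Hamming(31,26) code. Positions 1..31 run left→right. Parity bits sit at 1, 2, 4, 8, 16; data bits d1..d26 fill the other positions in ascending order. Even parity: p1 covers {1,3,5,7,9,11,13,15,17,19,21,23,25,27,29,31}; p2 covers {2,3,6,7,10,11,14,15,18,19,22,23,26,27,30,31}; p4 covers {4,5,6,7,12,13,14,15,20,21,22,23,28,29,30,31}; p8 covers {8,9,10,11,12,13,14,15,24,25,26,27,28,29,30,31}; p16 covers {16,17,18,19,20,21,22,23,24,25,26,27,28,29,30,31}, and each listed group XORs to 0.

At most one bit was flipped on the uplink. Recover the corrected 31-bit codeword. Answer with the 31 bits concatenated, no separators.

1100011001101010111011101001000

s1 (pos 1,3,5,7,9,11,13,15,17,19,21,23,25,27,29,31): 1⊕0⊕0⊕1⊕1⊕1⊕1⊕1⊕1⊕1⊕1⊕1⊕1⊕0⊕0⊕0 = 1
s2 (pos 2,3,6,7,10,11,14,15,18,19,22,23,26,27,30,31): 1⊕0⊕1⊕1⊕1⊕1⊕0⊕1⊕1⊕1⊕1⊕1⊕0⊕0⊕0⊕0 = 0
s4 (pos 4,5,6,7,12,13,14,15,20,21,22,23,28,29,30,31): 0⊕0⊕1⊕1⊕0⊕1⊕0⊕1⊕0⊕1⊕1⊕1⊕1⊕0⊕0⊕0 = 0
s8 (pos 8,9,10,11,12,13,14,15,24,25,26,27,28,29,30,31): 0⊕1⊕1⊕1⊕0⊕1⊕0⊕1⊕0⊕1⊕0⊕0⊕1⊕0⊕0⊕0 = 1
s16 (pos 16,17,18,19,20,21,22,23,24,25,26,27,28,29,30,31): 0⊕1⊕1⊕1⊕0⊕1⊕1⊕1⊕0⊕1⊕0⊕0⊕1⊕0⊕0⊕0 = 0
Syndrome s16…s1 = 01001 → error at position 9.
Flip position 9: 1100011011101010111011101001000 → 1100011001101010111011101001000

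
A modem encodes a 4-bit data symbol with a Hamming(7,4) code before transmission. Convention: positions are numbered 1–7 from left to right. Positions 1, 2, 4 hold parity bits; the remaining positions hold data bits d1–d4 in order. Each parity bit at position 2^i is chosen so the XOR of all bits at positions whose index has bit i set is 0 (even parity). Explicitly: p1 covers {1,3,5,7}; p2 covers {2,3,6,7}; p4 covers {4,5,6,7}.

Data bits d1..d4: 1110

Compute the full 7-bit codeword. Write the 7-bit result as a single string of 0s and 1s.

Place data at non-parity positions: p1 p2 1 p4 1 1 0
p1 (pos 1,3,5,7): XOR of data positions = 1⊕1⊕0 = 0
p2 (pos 2,3,6,7): XOR of data positions = 1⊕1⊕0 = 0
p4 (pos 4,5,6,7): XOR of data positions = 1⊕1⊕0 = 0
Codeword: 0010110

0010110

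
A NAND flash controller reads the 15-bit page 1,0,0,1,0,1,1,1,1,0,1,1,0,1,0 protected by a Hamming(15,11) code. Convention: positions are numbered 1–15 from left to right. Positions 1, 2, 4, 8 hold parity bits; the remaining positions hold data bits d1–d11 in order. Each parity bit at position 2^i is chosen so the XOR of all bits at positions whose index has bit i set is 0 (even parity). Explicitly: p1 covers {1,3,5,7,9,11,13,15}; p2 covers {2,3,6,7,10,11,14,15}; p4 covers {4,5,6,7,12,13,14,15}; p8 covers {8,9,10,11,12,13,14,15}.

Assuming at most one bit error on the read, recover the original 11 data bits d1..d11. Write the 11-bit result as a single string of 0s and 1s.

00111010010

s1 (pos 1,3,5,7,9,11,13,15): 1⊕0⊕0⊕1⊕1⊕1⊕0⊕0 = 0
s2 (pos 2,3,6,7,10,11,14,15): 0⊕0⊕1⊕1⊕0⊕1⊕1⊕0 = 0
s4 (pos 4,5,6,7,12,13,14,15): 1⊕0⊕1⊕1⊕1⊕0⊕1⊕0 = 1
s8 (pos 8,9,10,11,12,13,14,15): 1⊕1⊕0⊕1⊕1⊕0⊕1⊕0 = 1
Syndrome s8…s1 = 1100 → error at position 12.
Flip position 12: 100101111011010 → 100101111010010
Read data bits from positions 3,5,6,7,9,10,11,12,13,14,15: 00111010010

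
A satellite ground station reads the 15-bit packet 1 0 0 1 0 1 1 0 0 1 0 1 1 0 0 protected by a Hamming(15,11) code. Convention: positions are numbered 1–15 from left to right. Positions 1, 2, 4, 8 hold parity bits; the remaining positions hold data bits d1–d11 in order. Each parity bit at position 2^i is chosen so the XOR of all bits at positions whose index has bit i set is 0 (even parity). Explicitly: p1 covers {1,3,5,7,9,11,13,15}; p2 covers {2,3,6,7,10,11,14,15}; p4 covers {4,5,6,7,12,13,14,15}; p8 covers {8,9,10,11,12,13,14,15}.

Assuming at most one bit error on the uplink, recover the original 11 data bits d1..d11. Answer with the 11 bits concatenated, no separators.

00110101101

s1 (pos 1,3,5,7,9,11,13,15): 1⊕0⊕0⊕1⊕0⊕0⊕1⊕0 = 1
s2 (pos 2,3,6,7,10,11,14,15): 0⊕0⊕1⊕1⊕1⊕0⊕0⊕0 = 1
s4 (pos 4,5,6,7,12,13,14,15): 1⊕0⊕1⊕1⊕1⊕1⊕0⊕0 = 1
s8 (pos 8,9,10,11,12,13,14,15): 0⊕0⊕1⊕0⊕1⊕1⊕0⊕0 = 1
Syndrome s8…s1 = 1111 → error at position 15.
Flip position 15: 100101100101100 → 100101100101101
Read data bits from positions 3,5,6,7,9,10,11,12,13,14,15: 00110101101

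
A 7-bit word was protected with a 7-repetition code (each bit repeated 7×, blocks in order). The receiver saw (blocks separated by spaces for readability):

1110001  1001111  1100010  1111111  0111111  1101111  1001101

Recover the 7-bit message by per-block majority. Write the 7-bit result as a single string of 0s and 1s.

1101111

Block 1 (1110001): 4 ones → 1
Block 2 (1001111): 5 ones → 1
Block 3 (1100010): 3 ones → 0
Block 4 (1111111): 7 ones → 1
Block 5 (0111111): 6 ones → 1
Block 6 (1101111): 6 ones → 1
Block 7 (1001101): 4 ones → 1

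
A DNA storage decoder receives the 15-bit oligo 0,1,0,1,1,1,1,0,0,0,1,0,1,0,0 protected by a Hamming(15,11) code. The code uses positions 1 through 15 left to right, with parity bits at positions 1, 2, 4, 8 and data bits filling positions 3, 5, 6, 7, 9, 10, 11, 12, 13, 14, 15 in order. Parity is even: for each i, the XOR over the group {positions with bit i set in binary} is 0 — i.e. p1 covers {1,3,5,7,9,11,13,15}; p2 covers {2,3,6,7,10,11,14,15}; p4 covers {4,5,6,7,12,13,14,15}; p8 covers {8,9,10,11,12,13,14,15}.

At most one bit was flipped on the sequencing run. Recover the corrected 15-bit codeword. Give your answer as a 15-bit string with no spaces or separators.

010011100010100

s1 (pos 1,3,5,7,9,11,13,15): 0⊕0⊕1⊕1⊕0⊕1⊕1⊕0 = 0
s2 (pos 2,3,6,7,10,11,14,15): 1⊕0⊕1⊕1⊕0⊕1⊕0⊕0 = 0
s4 (pos 4,5,6,7,12,13,14,15): 1⊕1⊕1⊕1⊕0⊕1⊕0⊕0 = 1
s8 (pos 8,9,10,11,12,13,14,15): 0⊕0⊕0⊕1⊕0⊕1⊕0⊕0 = 0
Syndrome s8…s1 = 0100 → error at position 4.
Flip position 4: 010111100010100 → 010011100010100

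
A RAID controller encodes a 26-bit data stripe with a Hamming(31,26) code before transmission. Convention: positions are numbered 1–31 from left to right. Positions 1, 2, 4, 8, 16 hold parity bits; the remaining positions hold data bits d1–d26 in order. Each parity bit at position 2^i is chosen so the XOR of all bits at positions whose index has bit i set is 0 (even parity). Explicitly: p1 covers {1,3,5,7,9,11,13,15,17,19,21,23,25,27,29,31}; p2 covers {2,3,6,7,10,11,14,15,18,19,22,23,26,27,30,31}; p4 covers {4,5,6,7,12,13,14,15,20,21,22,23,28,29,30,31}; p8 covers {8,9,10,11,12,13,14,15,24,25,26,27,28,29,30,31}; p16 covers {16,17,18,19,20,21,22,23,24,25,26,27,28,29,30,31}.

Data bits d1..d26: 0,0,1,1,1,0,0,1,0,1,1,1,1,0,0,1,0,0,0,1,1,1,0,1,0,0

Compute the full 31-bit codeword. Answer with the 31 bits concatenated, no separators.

0101011010010111110010001110100

Place data at non-parity positions: p1 p2 0 p4 0 1 1 p8 1 0 0 1 0 1 1 p16 1 1 0 0 1 0 0 0 1 1 1 0 1 0 0
p1 (pos 1,3,5,7,9,11,13,15,17,19,21,23,25,27,29,31): XOR of data positions = 0⊕0⊕1⊕1⊕0⊕0⊕1⊕1⊕0⊕1⊕0⊕1⊕1⊕1⊕0 = 0
p2 (pos 2,3,6,7,10,11,14,15,18,19,22,23,26,27,30,31): XOR of data positions = 0⊕1⊕1⊕0⊕0⊕1⊕1⊕1⊕0⊕0⊕0⊕1⊕1⊕0⊕0 = 1
p4 (pos 4,5,6,7,12,13,14,15,20,21,22,23,28,29,30,31): XOR of data positions = 0⊕1⊕1⊕1⊕0⊕1⊕1⊕0⊕1⊕0⊕0⊕0⊕1⊕0⊕0 = 1
p8 (pos 8,9,10,11,12,13,14,15,24,25,26,27,28,29,30,31): XOR of data positions = 1⊕0⊕0⊕1⊕0⊕1⊕1⊕0⊕1⊕1⊕1⊕0⊕1⊕0⊕0 = 0
p16 (pos 16,17,18,19,20,21,22,23,24,25,26,27,28,29,30,31): XOR of data positions = 1⊕1⊕0⊕0⊕1⊕0⊕0⊕0⊕1⊕1⊕1⊕0⊕1⊕0⊕0 = 1
Codeword: 0101011010010111110010001110100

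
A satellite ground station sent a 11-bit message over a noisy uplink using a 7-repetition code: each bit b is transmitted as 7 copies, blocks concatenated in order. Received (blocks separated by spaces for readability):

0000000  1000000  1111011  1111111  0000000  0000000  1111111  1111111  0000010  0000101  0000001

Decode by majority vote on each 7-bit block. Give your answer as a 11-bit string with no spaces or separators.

00110011000

Block 1 (0000000): 0 ones → 0
Block 2 (1000000): 1 one → 0
Block 3 (1111011): 6 ones → 1
Block 4 (1111111): 7 ones → 1
Block 5 (0000000): 0 ones → 0
Block 6 (0000000): 0 ones → 0
Block 7 (1111111): 7 ones → 1
Block 8 (1111111): 7 ones → 1
Block 9 (0000010): 1 one → 0
Block 10 (0000101): 2 ones → 0
Block 11 (0000001): 1 one → 0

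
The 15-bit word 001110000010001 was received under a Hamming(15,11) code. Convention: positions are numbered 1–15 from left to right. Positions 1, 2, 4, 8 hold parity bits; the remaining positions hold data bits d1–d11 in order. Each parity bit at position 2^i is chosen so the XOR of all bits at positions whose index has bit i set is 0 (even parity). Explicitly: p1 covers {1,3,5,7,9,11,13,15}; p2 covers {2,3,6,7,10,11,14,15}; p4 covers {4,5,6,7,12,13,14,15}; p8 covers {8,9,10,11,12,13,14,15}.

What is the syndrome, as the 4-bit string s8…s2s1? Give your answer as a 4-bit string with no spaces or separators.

0110

s1 (pos 1,3,5,7,9,11,13,15): 0⊕1⊕1⊕0⊕0⊕1⊕0⊕1 = 0
s2 (pos 2,3,6,7,10,11,14,15): 0⊕1⊕0⊕0⊕0⊕1⊕0⊕1 = 1
s4 (pos 4,5,6,7,12,13,14,15): 1⊕1⊕0⊕0⊕0⊕0⊕0⊕1 = 1
s8 (pos 8,9,10,11,12,13,14,15): 0⊕0⊕0⊕1⊕0⊕0⊕0⊕1 = 0
Syndrome s8…s1 = 0110 → error at position 6.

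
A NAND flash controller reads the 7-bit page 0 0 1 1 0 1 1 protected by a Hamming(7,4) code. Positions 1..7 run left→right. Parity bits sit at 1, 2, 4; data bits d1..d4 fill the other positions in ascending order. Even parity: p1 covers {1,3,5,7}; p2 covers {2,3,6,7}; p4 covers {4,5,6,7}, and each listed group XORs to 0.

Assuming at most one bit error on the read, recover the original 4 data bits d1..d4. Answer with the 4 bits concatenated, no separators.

s1 (pos 1,3,5,7): 0⊕1⊕0⊕1 = 0
s2 (pos 2,3,6,7): 0⊕1⊕1⊕1 = 1
s4 (pos 4,5,6,7): 1⊕0⊕1⊕1 = 1
Syndrome s4…s1 = 110 → error at position 6.
Flip position 6: 0011011 → 0011001
Read data bits from positions 3,5,6,7: 1001

1001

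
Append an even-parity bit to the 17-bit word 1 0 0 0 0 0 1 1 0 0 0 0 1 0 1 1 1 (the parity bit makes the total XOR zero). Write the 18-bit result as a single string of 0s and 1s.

XOR of the 17 data bits: 1⊕0⊕0⊕0⊕0⊕0⊕1⊕1⊕0⊕0⊕0⊕0⊕1⊕0⊕1⊕1⊕1 = 1
Parity bit = 1 (so all 18 bits XOR to 0).

100000110000101111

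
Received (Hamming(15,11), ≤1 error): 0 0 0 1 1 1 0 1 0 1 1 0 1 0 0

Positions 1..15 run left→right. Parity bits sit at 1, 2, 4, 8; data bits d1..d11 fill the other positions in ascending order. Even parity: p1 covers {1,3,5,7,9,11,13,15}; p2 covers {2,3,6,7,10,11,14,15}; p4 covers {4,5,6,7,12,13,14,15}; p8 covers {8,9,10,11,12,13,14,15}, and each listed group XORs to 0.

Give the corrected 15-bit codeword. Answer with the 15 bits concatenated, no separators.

s1 (pos 1,3,5,7,9,11,13,15): 0⊕0⊕1⊕0⊕0⊕1⊕1⊕0 = 1
s2 (pos 2,3,6,7,10,11,14,15): 0⊕0⊕1⊕0⊕1⊕1⊕0⊕0 = 1
s4 (pos 4,5,6,7,12,13,14,15): 1⊕1⊕1⊕0⊕0⊕1⊕0⊕0 = 0
s8 (pos 8,9,10,11,12,13,14,15): 1⊕0⊕1⊕1⊕0⊕1⊕0⊕0 = 0
Syndrome s8…s1 = 0011 → error at position 3.
Flip position 3: 000111010110100 → 001111010110100

001111010110100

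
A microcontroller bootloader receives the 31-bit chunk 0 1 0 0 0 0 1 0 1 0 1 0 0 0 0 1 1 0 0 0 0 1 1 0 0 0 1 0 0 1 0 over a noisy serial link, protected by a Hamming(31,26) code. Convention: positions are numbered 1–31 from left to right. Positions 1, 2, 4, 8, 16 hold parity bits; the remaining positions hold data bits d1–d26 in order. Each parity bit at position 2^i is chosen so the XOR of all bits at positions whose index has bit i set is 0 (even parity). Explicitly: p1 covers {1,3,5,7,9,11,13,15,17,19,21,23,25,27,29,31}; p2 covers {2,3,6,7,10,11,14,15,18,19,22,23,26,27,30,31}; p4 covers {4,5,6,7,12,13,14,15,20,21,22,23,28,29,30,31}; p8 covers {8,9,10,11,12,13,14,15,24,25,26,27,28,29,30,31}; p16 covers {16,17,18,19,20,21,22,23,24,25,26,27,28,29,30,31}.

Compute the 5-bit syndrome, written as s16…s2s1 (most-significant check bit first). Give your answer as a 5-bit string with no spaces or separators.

00010

s1 (pos 1,3,5,7,9,11,13,15,17,19,21,23,25,27,29,31): 0⊕0⊕0⊕1⊕1⊕1⊕0⊕0⊕1⊕0⊕0⊕1⊕0⊕1⊕0⊕0 = 0
s2 (pos 2,3,6,7,10,11,14,15,18,19,22,23,26,27,30,31): 1⊕0⊕0⊕1⊕0⊕1⊕0⊕0⊕0⊕0⊕1⊕1⊕0⊕1⊕1⊕0 = 1
s4 (pos 4,5,6,7,12,13,14,15,20,21,22,23,28,29,30,31): 0⊕0⊕0⊕1⊕0⊕0⊕0⊕0⊕0⊕0⊕1⊕1⊕0⊕0⊕1⊕0 = 0
s8 (pos 8,9,10,11,12,13,14,15,24,25,26,27,28,29,30,31): 0⊕1⊕0⊕1⊕0⊕0⊕0⊕0⊕0⊕0⊕0⊕1⊕0⊕0⊕1⊕0 = 0
s16 (pos 16,17,18,19,20,21,22,23,24,25,26,27,28,29,30,31): 1⊕1⊕0⊕0⊕0⊕0⊕1⊕1⊕0⊕0⊕0⊕1⊕0⊕0⊕1⊕0 = 0
Syndrome s16…s1 = 00010 → error at position 2.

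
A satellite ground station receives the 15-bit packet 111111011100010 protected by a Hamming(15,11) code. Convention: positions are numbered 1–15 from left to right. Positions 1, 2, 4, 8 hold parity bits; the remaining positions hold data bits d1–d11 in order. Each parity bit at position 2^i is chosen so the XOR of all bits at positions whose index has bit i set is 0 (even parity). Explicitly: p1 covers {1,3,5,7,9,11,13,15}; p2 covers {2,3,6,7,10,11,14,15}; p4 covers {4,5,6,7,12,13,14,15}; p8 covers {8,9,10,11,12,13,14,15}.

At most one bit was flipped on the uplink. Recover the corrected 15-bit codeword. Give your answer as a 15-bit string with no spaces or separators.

s1 (pos 1,3,5,7,9,11,13,15): 1⊕1⊕1⊕0⊕1⊕0⊕0⊕0 = 0
s2 (pos 2,3,6,7,10,11,14,15): 1⊕1⊕1⊕0⊕1⊕0⊕1⊕0 = 1
s4 (pos 4,5,6,7,12,13,14,15): 1⊕1⊕1⊕0⊕0⊕0⊕1⊕0 = 0
s8 (pos 8,9,10,11,12,13,14,15): 1⊕1⊕1⊕0⊕0⊕0⊕1⊕0 = 0
Syndrome s8…s1 = 0010 → error at position 2.
Flip position 2: 111111011100010 → 101111011100010

101111011100010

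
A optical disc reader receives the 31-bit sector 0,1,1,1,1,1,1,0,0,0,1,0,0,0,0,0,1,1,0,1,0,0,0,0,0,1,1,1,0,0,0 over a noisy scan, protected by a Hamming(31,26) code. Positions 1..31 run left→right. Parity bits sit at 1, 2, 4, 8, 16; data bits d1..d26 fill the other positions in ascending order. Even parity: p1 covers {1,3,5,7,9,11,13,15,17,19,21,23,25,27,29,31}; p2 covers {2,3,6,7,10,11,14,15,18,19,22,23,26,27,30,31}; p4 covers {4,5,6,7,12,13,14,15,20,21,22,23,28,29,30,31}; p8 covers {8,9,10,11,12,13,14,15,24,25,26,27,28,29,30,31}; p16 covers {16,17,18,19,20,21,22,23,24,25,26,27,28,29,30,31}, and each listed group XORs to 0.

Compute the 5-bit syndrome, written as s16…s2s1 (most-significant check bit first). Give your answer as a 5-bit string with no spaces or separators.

s1 (pos 1,3,5,7,9,11,13,15,17,19,21,23,25,27,29,31): 0⊕1⊕1⊕1⊕0⊕1⊕0⊕0⊕1⊕0⊕0⊕0⊕0⊕1⊕0⊕0 = 0
s2 (pos 2,3,6,7,10,11,14,15,18,19,22,23,26,27,30,31): 1⊕1⊕1⊕1⊕0⊕1⊕0⊕0⊕1⊕0⊕0⊕0⊕1⊕1⊕0⊕0 = 0
s4 (pos 4,5,6,7,12,13,14,15,20,21,22,23,28,29,30,31): 1⊕1⊕1⊕1⊕0⊕0⊕0⊕0⊕1⊕0⊕0⊕0⊕1⊕0⊕0⊕0 = 0
s8 (pos 8,9,10,11,12,13,14,15,24,25,26,27,28,29,30,31): 0⊕0⊕0⊕1⊕0⊕0⊕0⊕0⊕0⊕0⊕1⊕1⊕1⊕0⊕0⊕0 = 0
s16 (pos 16,17,18,19,20,21,22,23,24,25,26,27,28,29,30,31): 0⊕1⊕1⊕0⊕1⊕0⊕0⊕0⊕0⊕0⊕1⊕1⊕1⊕0⊕0⊕0 = 0
Syndrome s16…s1 = 00000 → no error.

00000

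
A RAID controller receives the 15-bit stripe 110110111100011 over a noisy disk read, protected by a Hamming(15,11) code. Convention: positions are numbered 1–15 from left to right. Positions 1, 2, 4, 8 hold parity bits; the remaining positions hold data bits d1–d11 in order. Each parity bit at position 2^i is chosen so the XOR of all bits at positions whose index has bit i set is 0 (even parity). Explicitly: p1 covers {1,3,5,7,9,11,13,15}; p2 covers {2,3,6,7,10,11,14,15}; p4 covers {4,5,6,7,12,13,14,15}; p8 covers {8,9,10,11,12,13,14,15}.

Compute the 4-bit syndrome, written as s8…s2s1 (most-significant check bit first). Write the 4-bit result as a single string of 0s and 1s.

s1 (pos 1,3,5,7,9,11,13,15): 1⊕0⊕1⊕1⊕1⊕0⊕0⊕1 = 1
s2 (pos 2,3,6,7,10,11,14,15): 1⊕0⊕0⊕1⊕1⊕0⊕1⊕1 = 1
s4 (pos 4,5,6,7,12,13,14,15): 1⊕1⊕0⊕1⊕0⊕0⊕1⊕1 = 1
s8 (pos 8,9,10,11,12,13,14,15): 1⊕1⊕1⊕0⊕0⊕0⊕1⊕1 = 1
Syndrome s8…s1 = 1111 → error at position 15.

1111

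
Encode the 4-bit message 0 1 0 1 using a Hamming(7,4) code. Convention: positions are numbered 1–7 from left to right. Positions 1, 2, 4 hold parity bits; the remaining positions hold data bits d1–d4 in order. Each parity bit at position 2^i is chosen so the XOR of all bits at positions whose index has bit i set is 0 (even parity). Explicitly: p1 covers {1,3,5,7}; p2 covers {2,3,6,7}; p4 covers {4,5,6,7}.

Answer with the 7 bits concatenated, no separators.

Place data at non-parity positions: p1 p2 0 p4 1 0 1
p1 (pos 1,3,5,7): XOR of data positions = 0⊕1⊕1 = 0
p2 (pos 2,3,6,7): XOR of data positions = 0⊕0⊕1 = 1
p4 (pos 4,5,6,7): XOR of data positions = 1⊕0⊕1 = 0
Codeword: 0100101

0100101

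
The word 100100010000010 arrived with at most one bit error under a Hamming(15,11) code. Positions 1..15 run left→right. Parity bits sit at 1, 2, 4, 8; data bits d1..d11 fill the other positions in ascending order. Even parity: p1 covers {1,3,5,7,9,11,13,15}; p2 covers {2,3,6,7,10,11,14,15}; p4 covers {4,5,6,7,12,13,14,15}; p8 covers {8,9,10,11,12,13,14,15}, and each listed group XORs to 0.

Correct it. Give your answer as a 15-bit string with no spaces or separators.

s1 (pos 1,3,5,7,9,11,13,15): 1⊕0⊕0⊕0⊕0⊕0⊕0⊕0 = 1
s2 (pos 2,3,6,7,10,11,14,15): 0⊕0⊕0⊕0⊕0⊕0⊕1⊕0 = 1
s4 (pos 4,5,6,7,12,13,14,15): 1⊕0⊕0⊕0⊕0⊕0⊕1⊕0 = 0
s8 (pos 8,9,10,11,12,13,14,15): 1⊕0⊕0⊕0⊕0⊕0⊕1⊕0 = 0
Syndrome s8…s1 = 0011 → error at position 3.
Flip position 3: 100100010000010 → 101100010000010

101100010000010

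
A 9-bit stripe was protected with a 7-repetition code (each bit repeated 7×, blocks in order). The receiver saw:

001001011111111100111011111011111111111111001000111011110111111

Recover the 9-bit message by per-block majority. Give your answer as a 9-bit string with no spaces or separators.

011111011

Block 1 (0010010): 2 ones → 0
Block 2 (1111111): 7 ones → 1
Block 3 (1100111): 5 ones → 1
Block 4 (0111110): 5 ones → 1
Block 5 (1111111): 7 ones → 1
Block 6 (1111111): 7 ones → 1
Block 7 (0010001): 2 ones → 0
Block 8 (1101111): 6 ones → 1
Block 9 (0111111): 6 ones → 1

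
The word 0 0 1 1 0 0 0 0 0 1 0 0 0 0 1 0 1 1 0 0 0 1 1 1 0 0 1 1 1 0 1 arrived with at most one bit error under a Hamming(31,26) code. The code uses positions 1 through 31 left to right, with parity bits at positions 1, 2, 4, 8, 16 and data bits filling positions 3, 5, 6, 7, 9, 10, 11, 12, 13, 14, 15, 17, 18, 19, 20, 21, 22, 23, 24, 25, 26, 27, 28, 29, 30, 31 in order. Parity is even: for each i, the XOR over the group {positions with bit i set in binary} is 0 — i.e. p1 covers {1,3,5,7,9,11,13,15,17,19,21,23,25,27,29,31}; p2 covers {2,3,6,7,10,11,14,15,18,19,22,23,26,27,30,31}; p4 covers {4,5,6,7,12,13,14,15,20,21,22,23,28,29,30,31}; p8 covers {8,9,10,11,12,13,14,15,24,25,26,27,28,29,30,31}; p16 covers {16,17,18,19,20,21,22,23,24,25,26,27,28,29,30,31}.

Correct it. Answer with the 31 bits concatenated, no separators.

s1 (pos 1,3,5,7,9,11,13,15,17,19,21,23,25,27,29,31): 0⊕1⊕0⊕0⊕0⊕0⊕0⊕1⊕1⊕0⊕0⊕1⊕0⊕1⊕1⊕1 = 1
s2 (pos 2,3,6,7,10,11,14,15,18,19,22,23,26,27,30,31): 0⊕1⊕0⊕0⊕1⊕0⊕0⊕1⊕1⊕0⊕1⊕1⊕0⊕1⊕0⊕1 = 0
s4 (pos 4,5,6,7,12,13,14,15,20,21,22,23,28,29,30,31): 1⊕0⊕0⊕0⊕0⊕0⊕0⊕1⊕0⊕0⊕1⊕1⊕1⊕1⊕0⊕1 = 1
s8 (pos 8,9,10,11,12,13,14,15,24,25,26,27,28,29,30,31): 0⊕0⊕1⊕0⊕0⊕0⊕0⊕1⊕1⊕0⊕0⊕1⊕1⊕1⊕0⊕1 = 1
s16 (pos 16,17,18,19,20,21,22,23,24,25,26,27,28,29,30,31): 0⊕1⊕1⊕0⊕0⊕0⊕1⊕1⊕1⊕0⊕0⊕1⊕1⊕1⊕0⊕1 = 1
Syndrome s16…s1 = 11101 → error at position 29.
Flip position 29: 0011000001000010110001110011101 → 0011000001000010110001110011001

0011000001000010110001110011001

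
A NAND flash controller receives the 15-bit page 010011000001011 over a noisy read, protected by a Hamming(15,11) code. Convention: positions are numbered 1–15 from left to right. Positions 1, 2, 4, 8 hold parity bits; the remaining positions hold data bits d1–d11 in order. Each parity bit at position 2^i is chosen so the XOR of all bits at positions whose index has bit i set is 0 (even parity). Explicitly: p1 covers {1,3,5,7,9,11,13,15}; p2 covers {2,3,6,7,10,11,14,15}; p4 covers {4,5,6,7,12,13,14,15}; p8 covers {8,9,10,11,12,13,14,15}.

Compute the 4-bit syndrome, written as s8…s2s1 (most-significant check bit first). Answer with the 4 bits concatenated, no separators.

s1 (pos 1,3,5,7,9,11,13,15): 0⊕0⊕1⊕0⊕0⊕0⊕0⊕1 = 0
s2 (pos 2,3,6,7,10,11,14,15): 1⊕0⊕1⊕0⊕0⊕0⊕1⊕1 = 0
s4 (pos 4,5,6,7,12,13,14,15): 0⊕1⊕1⊕0⊕1⊕0⊕1⊕1 = 1
s8 (pos 8,9,10,11,12,13,14,15): 0⊕0⊕0⊕0⊕1⊕0⊕1⊕1 = 1
Syndrome s8…s1 = 1100 → error at position 12.

1100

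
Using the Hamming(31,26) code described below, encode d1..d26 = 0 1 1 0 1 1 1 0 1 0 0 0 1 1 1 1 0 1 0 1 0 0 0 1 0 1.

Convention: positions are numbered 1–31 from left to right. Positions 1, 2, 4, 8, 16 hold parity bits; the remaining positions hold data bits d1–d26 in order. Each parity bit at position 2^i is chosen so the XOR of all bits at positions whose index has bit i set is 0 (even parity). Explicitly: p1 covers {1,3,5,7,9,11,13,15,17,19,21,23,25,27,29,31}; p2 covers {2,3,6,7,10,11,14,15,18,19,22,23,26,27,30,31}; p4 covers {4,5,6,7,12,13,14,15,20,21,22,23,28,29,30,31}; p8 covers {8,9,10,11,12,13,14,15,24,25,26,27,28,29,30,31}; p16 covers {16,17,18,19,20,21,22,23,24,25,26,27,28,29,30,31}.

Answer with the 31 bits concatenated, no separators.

0100110111101000011110101000101

Place data at non-parity positions: p1 p2 0 p4 1 1 0 p8 1 1 1 0 1 0 0 p16 0 1 1 1 1 0 1 0 1 0 0 0 1 0 1
p1 (pos 1,3,5,7,9,11,13,15,17,19,21,23,25,27,29,31): XOR of data positions = 0⊕1⊕0⊕1⊕1⊕1⊕0⊕0⊕1⊕1⊕1⊕1⊕0⊕1⊕1 = 0
p2 (pos 2,3,6,7,10,11,14,15,18,19,22,23,26,27,30,31): XOR of data positions = 0⊕1⊕0⊕1⊕1⊕0⊕0⊕1⊕1⊕0⊕1⊕0⊕0⊕0⊕1 = 1
p4 (pos 4,5,6,7,12,13,14,15,20,21,22,23,28,29,30,31): XOR of data positions = 1⊕1⊕0⊕0⊕1⊕0⊕0⊕1⊕1⊕0⊕1⊕0⊕1⊕0⊕1 = 0
p8 (pos 8,9,10,11,12,13,14,15,24,25,26,27,28,29,30,31): XOR of data positions = 1⊕1⊕1⊕0⊕1⊕0⊕0⊕0⊕1⊕0⊕0⊕0⊕1⊕0⊕1 = 1
p16 (pos 16,17,18,19,20,21,22,23,24,25,26,27,28,29,30,31): XOR of data positions = 0⊕1⊕1⊕1⊕1⊕0⊕1⊕0⊕1⊕0⊕0⊕0⊕1⊕0⊕1 = 0
Codeword: 0100110111101000011110101000101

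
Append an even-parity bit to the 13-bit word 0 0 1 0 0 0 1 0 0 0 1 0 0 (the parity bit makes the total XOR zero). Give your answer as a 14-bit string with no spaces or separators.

00100010001001

XOR of the 13 data bits: 0⊕0⊕1⊕0⊕0⊕0⊕1⊕0⊕0⊕0⊕1⊕0⊕0 = 1
Parity bit = 1 (so all 14 bits XOR to 0).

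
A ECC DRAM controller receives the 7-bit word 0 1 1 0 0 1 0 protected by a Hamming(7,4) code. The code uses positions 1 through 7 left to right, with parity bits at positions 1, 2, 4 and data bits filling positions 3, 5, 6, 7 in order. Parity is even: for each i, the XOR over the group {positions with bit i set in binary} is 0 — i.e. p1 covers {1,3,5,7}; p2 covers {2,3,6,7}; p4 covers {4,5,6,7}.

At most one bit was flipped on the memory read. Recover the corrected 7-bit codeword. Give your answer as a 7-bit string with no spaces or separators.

0110011

s1 (pos 1,3,5,7): 0⊕1⊕0⊕0 = 1
s2 (pos 2,3,6,7): 1⊕1⊕1⊕0 = 1
s4 (pos 4,5,6,7): 0⊕0⊕1⊕0 = 1
Syndrome s4…s1 = 111 → error at position 7.
Flip position 7: 0110010 → 0110011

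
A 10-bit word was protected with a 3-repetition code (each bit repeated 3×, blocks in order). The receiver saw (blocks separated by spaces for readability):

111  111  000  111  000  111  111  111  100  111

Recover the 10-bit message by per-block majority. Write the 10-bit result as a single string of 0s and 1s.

Block 1 (111): 3 ones → 1
Block 2 (111): 3 ones → 1
Block 3 (000): 0 ones → 0
Block 4 (111): 3 ones → 1
Block 5 (000): 0 ones → 0
Block 6 (111): 3 ones → 1
Block 7 (111): 3 ones → 1
Block 8 (111): 3 ones → 1
Block 9 (100): 1 one → 0
Block 10 (111): 3 ones → 1

1101011101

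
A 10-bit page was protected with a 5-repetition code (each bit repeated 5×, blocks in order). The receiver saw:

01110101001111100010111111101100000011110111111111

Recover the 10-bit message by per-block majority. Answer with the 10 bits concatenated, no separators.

Block 1 (01110): 3 ones → 1
Block 2 (10100): 2 ones → 0
Block 3 (11111): 5 ones → 1
Block 4 (00010): 1 one → 0
Block 5 (11111): 5 ones → 1
Block 6 (11011): 4 ones → 1
Block 7 (00000): 0 ones → 0
Block 8 (01111): 4 ones → 1
Block 9 (01111): 4 ones → 1
Block 10 (11111): 5 ones → 1

1010110111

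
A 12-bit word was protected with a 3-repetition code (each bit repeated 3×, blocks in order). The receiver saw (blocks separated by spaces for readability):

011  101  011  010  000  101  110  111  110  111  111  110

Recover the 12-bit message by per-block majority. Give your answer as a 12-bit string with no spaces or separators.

111001111111

Block 1 (011): 2 ones → 1
Block 2 (101): 2 ones → 1
Block 3 (011): 2 ones → 1
Block 4 (010): 1 one → 0
Block 5 (000): 0 ones → 0
Block 6 (101): 2 ones → 1
Block 7 (110): 2 ones → 1
Block 8 (111): 3 ones → 1
Block 9 (110): 2 ones → 1
Block 10 (111): 3 ones → 1
Block 11 (111): 3 ones → 1
Block 12 (110): 2 ones → 1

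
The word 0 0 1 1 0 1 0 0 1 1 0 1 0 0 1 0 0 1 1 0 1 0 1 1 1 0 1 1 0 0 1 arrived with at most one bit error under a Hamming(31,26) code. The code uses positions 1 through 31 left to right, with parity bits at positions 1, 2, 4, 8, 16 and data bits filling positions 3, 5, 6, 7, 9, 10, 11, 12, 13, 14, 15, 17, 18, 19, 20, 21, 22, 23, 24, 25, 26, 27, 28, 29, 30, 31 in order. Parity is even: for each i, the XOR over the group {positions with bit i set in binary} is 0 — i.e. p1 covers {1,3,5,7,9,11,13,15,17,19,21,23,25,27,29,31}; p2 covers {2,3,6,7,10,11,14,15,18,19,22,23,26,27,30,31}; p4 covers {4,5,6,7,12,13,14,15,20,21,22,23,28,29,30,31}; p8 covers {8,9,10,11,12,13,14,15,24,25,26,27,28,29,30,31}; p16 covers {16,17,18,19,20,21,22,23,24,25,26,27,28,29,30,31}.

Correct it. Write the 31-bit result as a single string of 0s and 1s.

0011010011010010011010111001001

s1 (pos 1,3,5,7,9,11,13,15,17,19,21,23,25,27,29,31): 0⊕1⊕0⊕0⊕1⊕0⊕0⊕1⊕0⊕1⊕1⊕1⊕1⊕1⊕0⊕1 = 1
s2 (pos 2,3,6,7,10,11,14,15,18,19,22,23,26,27,30,31): 0⊕1⊕1⊕0⊕1⊕0⊕0⊕1⊕1⊕1⊕0⊕1⊕0⊕1⊕0⊕1 = 1
s4 (pos 4,5,6,7,12,13,14,15,20,21,22,23,28,29,30,31): 1⊕0⊕1⊕0⊕1⊕0⊕0⊕1⊕0⊕1⊕0⊕1⊕1⊕0⊕0⊕1 = 0
s8 (pos 8,9,10,11,12,13,14,15,24,25,26,27,28,29,30,31): 0⊕1⊕1⊕0⊕1⊕0⊕0⊕1⊕1⊕1⊕0⊕1⊕1⊕0⊕0⊕1 = 1
s16 (pos 16,17,18,19,20,21,22,23,24,25,26,27,28,29,30,31): 0⊕0⊕1⊕1⊕0⊕1⊕0⊕1⊕1⊕1⊕0⊕1⊕1⊕0⊕0⊕1 = 1
Syndrome s16…s1 = 11011 → error at position 27.
Flip position 27: 0011010011010010011010111011001 → 0011010011010010011010111001001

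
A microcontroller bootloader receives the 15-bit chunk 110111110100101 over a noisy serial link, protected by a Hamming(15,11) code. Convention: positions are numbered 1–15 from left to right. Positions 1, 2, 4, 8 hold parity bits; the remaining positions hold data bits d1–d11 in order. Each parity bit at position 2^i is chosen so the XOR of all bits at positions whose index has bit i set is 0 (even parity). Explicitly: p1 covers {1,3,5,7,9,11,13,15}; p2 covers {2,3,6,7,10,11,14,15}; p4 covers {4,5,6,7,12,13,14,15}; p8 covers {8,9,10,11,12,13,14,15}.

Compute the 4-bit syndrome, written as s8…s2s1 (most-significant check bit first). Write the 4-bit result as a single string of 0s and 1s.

0011

s1 (pos 1,3,5,7,9,11,13,15): 1⊕0⊕1⊕1⊕0⊕0⊕1⊕1 = 1
s2 (pos 2,3,6,7,10,11,14,15): 1⊕0⊕1⊕1⊕1⊕0⊕0⊕1 = 1
s4 (pos 4,5,6,7,12,13,14,15): 1⊕1⊕1⊕1⊕0⊕1⊕0⊕1 = 0
s8 (pos 8,9,10,11,12,13,14,15): 1⊕0⊕1⊕0⊕0⊕1⊕0⊕1 = 0
Syndrome s8…s1 = 0011 → error at position 3.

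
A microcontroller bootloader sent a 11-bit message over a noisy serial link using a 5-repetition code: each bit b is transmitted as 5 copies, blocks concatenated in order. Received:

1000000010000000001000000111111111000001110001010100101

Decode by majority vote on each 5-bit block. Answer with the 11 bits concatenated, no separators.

00000110010

Block 1 (10000): 1 one → 0
Block 2 (00010): 1 one → 0
Block 3 (00000): 0 ones → 0
Block 4 (00010): 1 one → 0
Block 5 (00000): 0 ones → 0
Block 6 (11111): 5 ones → 1
Block 7 (11110): 4 ones → 1
Block 8 (00001): 1 one → 0
Block 9 (11000): 2 ones → 0
Block 10 (10101): 3 ones → 1
Block 11 (00101): 2 ones → 0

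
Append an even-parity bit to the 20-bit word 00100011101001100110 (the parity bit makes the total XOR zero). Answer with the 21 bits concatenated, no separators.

001000111010011001101

XOR of the 20 data bits: 0⊕0⊕1⊕0⊕0⊕0⊕1⊕1⊕1⊕0⊕1⊕0⊕0⊕1⊕1⊕0⊕0⊕1⊕1⊕0 = 1
Parity bit = 1 (so all 21 bits XOR to 0).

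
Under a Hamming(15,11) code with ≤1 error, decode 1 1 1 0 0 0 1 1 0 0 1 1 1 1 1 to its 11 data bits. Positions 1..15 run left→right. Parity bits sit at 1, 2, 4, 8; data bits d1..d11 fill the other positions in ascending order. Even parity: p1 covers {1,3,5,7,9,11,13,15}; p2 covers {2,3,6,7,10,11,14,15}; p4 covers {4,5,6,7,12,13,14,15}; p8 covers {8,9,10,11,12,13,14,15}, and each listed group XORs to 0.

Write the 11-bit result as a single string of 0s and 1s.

s1 (pos 1,3,5,7,9,11,13,15): 1⊕1⊕0⊕1⊕0⊕1⊕1⊕1 = 0
s2 (pos 2,3,6,7,10,11,14,15): 1⊕1⊕0⊕1⊕0⊕1⊕1⊕1 = 0
s4 (pos 4,5,6,7,12,13,14,15): 0⊕0⊕0⊕1⊕1⊕1⊕1⊕1 = 1
s8 (pos 8,9,10,11,12,13,14,15): 1⊕0⊕0⊕1⊕1⊕1⊕1⊕1 = 0
Syndrome s8…s1 = 0100 → error at position 4.
Flip position 4: 111000110011111 → 111100110011111
Read data bits from positions 3,5,6,7,9,10,11,12,13,14,15: 10010011111

10010011111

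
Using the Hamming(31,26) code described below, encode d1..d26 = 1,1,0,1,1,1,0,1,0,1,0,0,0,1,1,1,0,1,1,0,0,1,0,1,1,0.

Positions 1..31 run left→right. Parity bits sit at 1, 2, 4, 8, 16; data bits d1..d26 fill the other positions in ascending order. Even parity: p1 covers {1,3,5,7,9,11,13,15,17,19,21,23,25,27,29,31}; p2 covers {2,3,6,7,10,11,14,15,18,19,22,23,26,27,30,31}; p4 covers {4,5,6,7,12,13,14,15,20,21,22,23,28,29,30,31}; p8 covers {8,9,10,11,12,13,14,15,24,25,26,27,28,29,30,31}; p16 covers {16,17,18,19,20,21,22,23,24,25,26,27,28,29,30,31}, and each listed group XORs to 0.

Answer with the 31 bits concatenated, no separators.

Place data at non-parity positions: p1 p2 1 p4 1 0 1 p8 1 1 0 1 0 1 0 p16 0 0 1 1 1 0 1 1 0 0 1 0 1 1 0
p1 (pos 1,3,5,7,9,11,13,15,17,19,21,23,25,27,29,31): XOR of data positions = 1⊕1⊕1⊕1⊕0⊕0⊕0⊕0⊕1⊕1⊕1⊕0⊕1⊕1⊕0 = 1
p2 (pos 2,3,6,7,10,11,14,15,18,19,22,23,26,27,30,31): XOR of data positions = 1⊕0⊕1⊕1⊕0⊕1⊕0⊕0⊕1⊕0⊕1⊕0⊕1⊕1⊕0 = 0
p4 (pos 4,5,6,7,12,13,14,15,20,21,22,23,28,29,30,31): XOR of data positions = 1⊕0⊕1⊕1⊕0⊕1⊕0⊕1⊕1⊕0⊕1⊕0⊕1⊕1⊕0 = 1
p8 (pos 8,9,10,11,12,13,14,15,24,25,26,27,28,29,30,31): XOR of data positions = 1⊕1⊕0⊕1⊕0⊕1⊕0⊕1⊕0⊕0⊕1⊕0⊕1⊕1⊕0 = 0
p16 (pos 16,17,18,19,20,21,22,23,24,25,26,27,28,29,30,31): XOR of data positions = 0⊕0⊕1⊕1⊕1⊕0⊕1⊕1⊕0⊕0⊕1⊕0⊕1⊕1⊕0 = 0
Codeword: 1011101011010100001110110010110

1011101011010100001110110010110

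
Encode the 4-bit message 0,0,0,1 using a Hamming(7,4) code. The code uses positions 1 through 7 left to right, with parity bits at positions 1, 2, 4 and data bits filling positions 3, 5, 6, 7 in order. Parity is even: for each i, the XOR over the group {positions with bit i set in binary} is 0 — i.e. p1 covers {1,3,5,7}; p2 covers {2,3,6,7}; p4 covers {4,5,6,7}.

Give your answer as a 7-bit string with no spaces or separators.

1101001

Place data at non-parity positions: p1 p2 0 p4 0 0 1
p1 (pos 1,3,5,7): XOR of data positions = 0⊕0⊕1 = 1
p2 (pos 2,3,6,7): XOR of data positions = 0⊕0⊕1 = 1
p4 (pos 4,5,6,7): XOR of data positions = 0⊕0⊕1 = 1
Codeword: 1101001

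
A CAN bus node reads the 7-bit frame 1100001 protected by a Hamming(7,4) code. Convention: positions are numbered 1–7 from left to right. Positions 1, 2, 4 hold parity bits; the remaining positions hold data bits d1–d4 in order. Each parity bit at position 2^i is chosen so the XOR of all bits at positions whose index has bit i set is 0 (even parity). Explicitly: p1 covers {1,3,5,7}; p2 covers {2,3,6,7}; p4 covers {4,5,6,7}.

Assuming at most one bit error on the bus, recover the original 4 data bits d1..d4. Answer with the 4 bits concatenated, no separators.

0001

s1 (pos 1,3,5,7): 1⊕0⊕0⊕1 = 0
s2 (pos 2,3,6,7): 1⊕0⊕0⊕1 = 0
s4 (pos 4,5,6,7): 0⊕0⊕0⊕1 = 1
Syndrome s4…s1 = 100 → error at position 4.
Flip position 4: 1100001 → 1101001
Read data bits from positions 3,5,6,7: 0001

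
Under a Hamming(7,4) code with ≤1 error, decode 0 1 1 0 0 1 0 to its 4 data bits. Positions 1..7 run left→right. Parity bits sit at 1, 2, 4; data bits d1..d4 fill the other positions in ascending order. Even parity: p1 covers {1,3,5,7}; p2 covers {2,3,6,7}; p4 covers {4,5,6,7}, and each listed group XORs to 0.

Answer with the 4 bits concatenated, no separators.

1011

s1 (pos 1,3,5,7): 0⊕1⊕0⊕0 = 1
s2 (pos 2,3,6,7): 1⊕1⊕1⊕0 = 1
s4 (pos 4,5,6,7): 0⊕0⊕1⊕0 = 1
Syndrome s4…s1 = 111 → error at position 7.
Flip position 7: 0110010 → 0110011
Read data bits from positions 3,5,6,7: 1011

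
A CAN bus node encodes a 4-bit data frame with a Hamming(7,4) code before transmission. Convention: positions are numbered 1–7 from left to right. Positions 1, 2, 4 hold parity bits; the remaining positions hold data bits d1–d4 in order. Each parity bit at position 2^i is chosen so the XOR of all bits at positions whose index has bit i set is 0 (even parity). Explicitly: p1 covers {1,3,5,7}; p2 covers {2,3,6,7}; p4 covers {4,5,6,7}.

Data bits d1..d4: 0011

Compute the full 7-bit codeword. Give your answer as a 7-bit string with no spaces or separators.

1000011

Place data at non-parity positions: p1 p2 0 p4 0 1 1
p1 (pos 1,3,5,7): XOR of data positions = 0⊕0⊕1 = 1
p2 (pos 2,3,6,7): XOR of data positions = 0⊕1⊕1 = 0
p4 (pos 4,5,6,7): XOR of data positions = 0⊕1⊕1 = 0
Codeword: 1000011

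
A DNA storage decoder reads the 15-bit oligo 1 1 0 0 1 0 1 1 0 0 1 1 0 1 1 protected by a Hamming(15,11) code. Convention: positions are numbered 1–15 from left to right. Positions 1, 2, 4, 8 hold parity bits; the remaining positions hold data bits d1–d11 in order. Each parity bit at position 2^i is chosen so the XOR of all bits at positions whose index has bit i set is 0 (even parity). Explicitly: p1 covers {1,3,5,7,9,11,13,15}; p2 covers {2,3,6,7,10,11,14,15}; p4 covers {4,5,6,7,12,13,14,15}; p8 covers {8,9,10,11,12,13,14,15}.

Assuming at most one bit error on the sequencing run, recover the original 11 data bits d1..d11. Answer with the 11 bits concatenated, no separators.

s1 (pos 1,3,5,7,9,11,13,15): 1⊕0⊕1⊕1⊕0⊕1⊕0⊕1 = 1
s2 (pos 2,3,6,7,10,11,14,15): 1⊕0⊕0⊕1⊕0⊕1⊕1⊕1 = 1
s4 (pos 4,5,6,7,12,13,14,15): 0⊕1⊕0⊕1⊕1⊕0⊕1⊕1 = 1
s8 (pos 8,9,10,11,12,13,14,15): 1⊕0⊕0⊕1⊕1⊕0⊕1⊕1 = 1
Syndrome s8…s1 = 1111 → error at position 15.
Flip position 15: 110010110011011 → 110010110011010
Read data bits from positions 3,5,6,7,9,10,11,12,13,14,15: 01010011010

01010011010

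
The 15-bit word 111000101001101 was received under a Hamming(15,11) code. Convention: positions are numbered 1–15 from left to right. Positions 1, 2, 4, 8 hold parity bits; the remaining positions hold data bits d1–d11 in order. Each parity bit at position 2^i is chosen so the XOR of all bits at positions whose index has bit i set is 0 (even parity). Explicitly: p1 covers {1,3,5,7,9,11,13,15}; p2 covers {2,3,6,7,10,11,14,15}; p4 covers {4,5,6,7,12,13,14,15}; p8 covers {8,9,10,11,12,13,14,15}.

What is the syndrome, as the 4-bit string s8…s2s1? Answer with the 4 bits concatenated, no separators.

0000

s1 (pos 1,3,5,7,9,11,13,15): 1⊕1⊕0⊕1⊕1⊕0⊕1⊕1 = 0
s2 (pos 2,3,6,7,10,11,14,15): 1⊕1⊕0⊕1⊕0⊕0⊕0⊕1 = 0
s4 (pos 4,5,6,7,12,13,14,15): 0⊕0⊕0⊕1⊕1⊕1⊕0⊕1 = 0
s8 (pos 8,9,10,11,12,13,14,15): 0⊕1⊕0⊕0⊕1⊕1⊕0⊕1 = 0
Syndrome s8…s1 = 0000 → no error.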